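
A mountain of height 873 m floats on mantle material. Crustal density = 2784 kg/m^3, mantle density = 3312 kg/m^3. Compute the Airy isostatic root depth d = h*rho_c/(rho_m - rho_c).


rho_m - rho_c = 3312 - 2784 = 528
d = 873 * 2784 / 528
= 2430432 / 528
= 4603.09 m

4603.09


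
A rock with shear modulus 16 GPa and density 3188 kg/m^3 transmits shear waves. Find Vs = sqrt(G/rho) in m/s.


Convert G to Pa: G = 16e9 Pa
Compute G/rho = 16e9 / 3188 = 5018820.5772
Vs = sqrt(5018820.5772) = 2240.27 m/s

2240.27


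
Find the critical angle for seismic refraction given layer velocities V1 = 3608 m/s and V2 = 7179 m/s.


V1/V2 = 3608/7179 = 0.502577
theta_c = arcsin(0.502577) = 30.1706 degrees

30.1706


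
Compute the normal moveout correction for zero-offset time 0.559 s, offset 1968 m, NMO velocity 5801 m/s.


x/Vnmo = 1968/5801 = 0.339252
(x/Vnmo)^2 = 0.115092
t0^2 = 0.312481
sqrt(0.312481 + 0.115092) = 0.653891
dt = 0.653891 - 0.559 = 0.094891

0.094891


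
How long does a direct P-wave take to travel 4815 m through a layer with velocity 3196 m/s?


t = x / V
= 4815 / 3196
= 1.5066 s

1.5066


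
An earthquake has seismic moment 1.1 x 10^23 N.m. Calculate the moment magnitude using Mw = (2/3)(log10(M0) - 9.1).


log10(M0) = log10(1.1 x 10^23) = 23.0414
Mw = 2/3 * (23.0414 - 9.1)
= 2/3 * 13.9414
= 9.29

9.29


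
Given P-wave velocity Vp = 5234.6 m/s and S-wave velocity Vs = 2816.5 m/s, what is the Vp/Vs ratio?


Vp/Vs = 5234.6 / 2816.5
= 1.8585

1.8585


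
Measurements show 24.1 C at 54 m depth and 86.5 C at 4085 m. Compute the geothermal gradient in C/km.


dT = 86.5 - 24.1 = 62.4 C
dz = 4085 - 54 = 4031 m
gradient = dT/dz * 1000 = 62.4/4031 * 1000 = 15.48 C/km

15.48


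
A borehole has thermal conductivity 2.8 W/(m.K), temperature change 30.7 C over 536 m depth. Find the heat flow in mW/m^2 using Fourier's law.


q = k * dT / dz * 1000
= 2.8 * 30.7 / 536 * 1000
= 0.160373 * 1000
= 160.3731 mW/m^2

160.3731


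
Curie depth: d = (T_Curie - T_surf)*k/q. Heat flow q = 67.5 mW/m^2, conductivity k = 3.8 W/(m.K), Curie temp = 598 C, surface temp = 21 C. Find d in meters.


T_Curie - T_surf = 598 - 21 = 577 C
Convert q to W/m^2: 67.5 mW/m^2 = 0.0675 W/m^2
d = 577 * 3.8 / 0.0675 = 32482.96 m

32482.96


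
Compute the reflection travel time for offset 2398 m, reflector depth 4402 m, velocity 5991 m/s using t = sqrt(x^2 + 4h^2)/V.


x^2 + 4h^2 = 2398^2 + 4*4402^2 = 5750404 + 77510416 = 83260820
sqrt(83260820) = 9124.7367
t = 9124.7367 / 5991 = 1.5231 s

1.5231


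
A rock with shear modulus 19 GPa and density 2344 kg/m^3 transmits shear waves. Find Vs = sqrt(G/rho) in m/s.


Convert G to Pa: G = 19e9 Pa
Compute G/rho = 19e9 / 2344 = 8105802.0478
Vs = sqrt(8105802.0478) = 2847.07 m/s

2847.07


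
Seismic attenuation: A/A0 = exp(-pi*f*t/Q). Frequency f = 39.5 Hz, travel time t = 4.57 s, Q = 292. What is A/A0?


pi*f*t/Q = pi*39.5*4.57/292 = 1.942139
A/A0 = exp(-1.942139) = 0.143397

0.143397


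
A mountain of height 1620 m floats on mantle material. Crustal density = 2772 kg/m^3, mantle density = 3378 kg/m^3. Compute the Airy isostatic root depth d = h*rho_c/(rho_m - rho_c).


rho_m - rho_c = 3378 - 2772 = 606
d = 1620 * 2772 / 606
= 4490640 / 606
= 7410.3 m

7410.3


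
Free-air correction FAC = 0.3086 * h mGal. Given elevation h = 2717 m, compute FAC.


FAC = 0.3086 * h
= 0.3086 * 2717
= 838.4662 mGal

838.4662


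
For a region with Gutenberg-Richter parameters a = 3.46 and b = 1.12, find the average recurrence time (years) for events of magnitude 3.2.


log10(N) = 3.46 - 1.12*3.2 = -0.124
N = 10^-0.124 = 0.751623
T = 1/N = 1/0.751623 = 1.3305 years

1.3305


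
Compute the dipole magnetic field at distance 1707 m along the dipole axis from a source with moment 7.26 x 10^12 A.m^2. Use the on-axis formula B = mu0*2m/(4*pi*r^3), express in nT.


m = 7.26 x 10^12 = 7260000000000 A.m^2
2m = 14520000000000 A.m^2
r^3 = 1707^3 = 4973940243
B = (4pi*10^-7) * 14520000000000 / (4*pi * 4973940243) * 1e9
= 18246370.13205 / 62504376507.21 * 1e9
= 291921.4806 nT

291921.4806


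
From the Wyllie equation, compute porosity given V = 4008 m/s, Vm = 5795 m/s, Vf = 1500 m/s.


1/V - 1/Vm = 1/4008 - 1/5795 = 7.694e-05
1/Vf - 1/Vm = 1/1500 - 1/5795 = 0.0004941
phi = 7.694e-05 / 0.0004941 = 0.1557

0.1557


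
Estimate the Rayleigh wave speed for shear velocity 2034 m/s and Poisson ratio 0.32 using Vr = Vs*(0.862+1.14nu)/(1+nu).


Numerator factor = 0.862 + 1.14*0.32 = 1.2268
Denominator = 1 + 0.32 = 1.32
Vr = 2034 * 1.2268 / 1.32 = 1890.39 m/s

1890.39


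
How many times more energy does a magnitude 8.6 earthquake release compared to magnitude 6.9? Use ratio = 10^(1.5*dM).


M2 - M1 = 8.6 - 6.9 = 1.7
1.5 * 1.7 = 2.55
ratio = 10^2.55 = 354.81

354.81


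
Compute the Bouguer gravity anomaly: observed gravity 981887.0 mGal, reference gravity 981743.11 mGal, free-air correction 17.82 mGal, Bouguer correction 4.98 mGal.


BA = g_obs - g_ref + FAC - BC
= 981887.0 - 981743.11 + 17.82 - 4.98
= 156.73 mGal

156.73


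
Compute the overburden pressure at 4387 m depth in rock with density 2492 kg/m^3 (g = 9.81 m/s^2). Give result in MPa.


P = rho * g * z / 1e6
= 2492 * 9.81 * 4387 / 1e6
= 107246883.24 / 1e6
= 107.2469 MPa

107.2469


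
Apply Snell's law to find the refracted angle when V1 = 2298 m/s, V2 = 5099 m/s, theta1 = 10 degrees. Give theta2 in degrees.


sin(theta1) = sin(10 deg) = 0.173648
sin(theta2) = V2/V1 * sin(theta1) = 5099/2298 * 0.173648 = 0.385306
theta2 = arcsin(0.385306) = 22.6627 degrees

22.6627


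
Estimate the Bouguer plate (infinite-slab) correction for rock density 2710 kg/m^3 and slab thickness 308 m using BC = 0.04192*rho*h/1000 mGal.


BC = 0.04192 * rho * h / 1000
= 0.04192 * 2710 * 308 / 1000
= 34.9898 mGal

34.9898


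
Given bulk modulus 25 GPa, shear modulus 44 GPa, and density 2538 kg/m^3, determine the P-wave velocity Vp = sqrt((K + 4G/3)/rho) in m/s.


First compute the effective modulus:
K + 4G/3 = 25e9 + 4*44e9/3 = 83666666666.67 Pa
Then divide by density:
83666666666.67 / 2538 = 32965589.7032 Pa/(kg/m^3)
Take the square root:
Vp = sqrt(32965589.7032) = 5741.57 m/s

5741.57


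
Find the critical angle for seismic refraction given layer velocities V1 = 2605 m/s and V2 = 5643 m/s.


V1/V2 = 2605/5643 = 0.461634
theta_c = arcsin(0.461634) = 27.4926 degrees

27.4926


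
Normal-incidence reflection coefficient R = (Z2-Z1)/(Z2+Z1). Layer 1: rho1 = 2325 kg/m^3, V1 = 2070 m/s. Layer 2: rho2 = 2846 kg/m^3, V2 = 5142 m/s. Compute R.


Z1 = 2325 * 2070 = 4812750
Z2 = 2846 * 5142 = 14634132
R = (14634132 - 4812750) / (14634132 + 4812750) = 9821382 / 19446882 = 0.505

0.505


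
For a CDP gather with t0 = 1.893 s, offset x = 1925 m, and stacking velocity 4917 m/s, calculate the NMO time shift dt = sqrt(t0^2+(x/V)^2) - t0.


x/Vnmo = 1925/4917 = 0.391499
(x/Vnmo)^2 = 0.153271
t0^2 = 3.583449
sqrt(3.583449 + 0.153271) = 1.93306
dt = 1.93306 - 1.893 = 0.04006

0.04006


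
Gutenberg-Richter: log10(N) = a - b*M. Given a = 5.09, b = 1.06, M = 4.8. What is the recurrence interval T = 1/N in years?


log10(N) = 5.09 - 1.06*4.8 = 0.002
N = 10^0.002 = 1.004616
T = 1/N = 1/1.004616 = 0.9954 years

0.9954


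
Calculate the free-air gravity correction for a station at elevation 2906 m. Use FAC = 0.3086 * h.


FAC = 0.3086 * h
= 0.3086 * 2906
= 896.7916 mGal

896.7916


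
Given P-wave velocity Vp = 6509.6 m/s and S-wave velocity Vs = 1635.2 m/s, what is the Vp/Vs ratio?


Vp/Vs = 6509.6 / 1635.2
= 3.9809

3.9809


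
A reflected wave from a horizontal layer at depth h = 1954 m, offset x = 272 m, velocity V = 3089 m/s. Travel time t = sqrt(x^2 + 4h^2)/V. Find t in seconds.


x^2 + 4h^2 = 272^2 + 4*1954^2 = 73984 + 15272464 = 15346448
sqrt(15346448) = 3917.4543
t = 3917.4543 / 3089 = 1.2682 s

1.2682


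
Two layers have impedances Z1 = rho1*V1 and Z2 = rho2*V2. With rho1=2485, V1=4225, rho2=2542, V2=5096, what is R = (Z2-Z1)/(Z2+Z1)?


Z1 = 2485 * 4225 = 10499125
Z2 = 2542 * 5096 = 12954032
R = (12954032 - 10499125) / (12954032 + 10499125) = 2454907 / 23453157 = 0.1047

0.1047


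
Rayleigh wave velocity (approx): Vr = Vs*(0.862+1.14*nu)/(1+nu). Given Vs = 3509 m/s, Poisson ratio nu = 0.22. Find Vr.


Numerator factor = 0.862 + 1.14*0.22 = 1.1128
Denominator = 1 + 0.22 = 1.22
Vr = 3509 * 1.1128 / 1.22 = 3200.67 m/s

3200.67


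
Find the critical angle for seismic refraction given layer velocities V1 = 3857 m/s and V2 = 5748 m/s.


V1/V2 = 3857/5748 = 0.671016
theta_c = arcsin(0.671016) = 42.1455 degrees

42.1455


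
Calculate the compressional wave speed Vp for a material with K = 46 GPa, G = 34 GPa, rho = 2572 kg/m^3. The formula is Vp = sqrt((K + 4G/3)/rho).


First compute the effective modulus:
K + 4G/3 = 46e9 + 4*34e9/3 = 91333333333.33 Pa
Then divide by density:
91333333333.33 / 2572 = 35510627.268 Pa/(kg/m^3)
Take the square root:
Vp = sqrt(35510627.268) = 5959.08 m/s

5959.08


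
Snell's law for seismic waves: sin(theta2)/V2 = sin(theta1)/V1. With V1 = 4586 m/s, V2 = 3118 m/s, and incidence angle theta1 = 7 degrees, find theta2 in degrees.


sin(theta1) = sin(7 deg) = 0.121869
sin(theta2) = V2/V1 * sin(theta1) = 3118/4586 * 0.121869 = 0.082858
theta2 = arcsin(0.082858) = 4.7529 degrees

4.7529


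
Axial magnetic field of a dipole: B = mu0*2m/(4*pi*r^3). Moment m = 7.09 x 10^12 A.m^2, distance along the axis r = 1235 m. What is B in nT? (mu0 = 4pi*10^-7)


m = 7.09 x 10^12 = 7090000000000 A.m^2
2m = 14180000000000 A.m^2
r^3 = 1235^3 = 1883652875
B = (4pi*10^-7) * 14180000000000 / (4*pi * 1883652875) * 1e9
= 17819113.531161 / 23670680136.05 * 1e9
= 752792.6291 nT

752792.6291


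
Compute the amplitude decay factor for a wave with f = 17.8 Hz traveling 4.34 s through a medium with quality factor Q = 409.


pi*f*t/Q = pi*17.8*4.34/409 = 0.593385
A/A0 = exp(-0.593385) = 0.552454

0.552454


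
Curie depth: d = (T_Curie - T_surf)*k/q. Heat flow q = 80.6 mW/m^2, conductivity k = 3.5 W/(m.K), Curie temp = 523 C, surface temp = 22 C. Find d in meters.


T_Curie - T_surf = 523 - 22 = 501 C
Convert q to W/m^2: 80.6 mW/m^2 = 0.0806 W/m^2
d = 501 * 3.5 / 0.0806 = 21755.58 m

21755.58


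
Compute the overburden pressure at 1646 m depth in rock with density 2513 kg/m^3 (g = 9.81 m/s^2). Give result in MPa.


P = rho * g * z / 1e6
= 2513 * 9.81 * 1646 / 1e6
= 40578064.38 / 1e6
= 40.5781 MPa

40.5781


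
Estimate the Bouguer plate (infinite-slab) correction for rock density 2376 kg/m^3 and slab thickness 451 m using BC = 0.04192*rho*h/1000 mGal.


BC = 0.04192 * rho * h / 1000
= 0.04192 * 2376 * 451 / 1000
= 44.9205 mGal

44.9205


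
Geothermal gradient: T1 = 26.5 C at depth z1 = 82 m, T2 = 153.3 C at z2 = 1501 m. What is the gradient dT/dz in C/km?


dT = 153.3 - 26.5 = 126.8 C
dz = 1501 - 82 = 1419 m
gradient = dT/dz * 1000 = 126.8/1419 * 1000 = 89.3587 C/km

89.3587


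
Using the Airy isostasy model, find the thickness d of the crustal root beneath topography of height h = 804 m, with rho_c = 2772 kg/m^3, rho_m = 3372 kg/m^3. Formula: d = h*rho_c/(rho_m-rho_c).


rho_m - rho_c = 3372 - 2772 = 600
d = 804 * 2772 / 600
= 2228688 / 600
= 3714.48 m

3714.48


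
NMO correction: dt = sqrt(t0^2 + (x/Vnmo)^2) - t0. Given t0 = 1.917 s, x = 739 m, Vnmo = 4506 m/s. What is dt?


x/Vnmo = 739/4506 = 0.164004
(x/Vnmo)^2 = 0.026897
t0^2 = 3.674889
sqrt(3.674889 + 0.026897) = 1.924003
dt = 1.924003 - 1.917 = 0.007003

0.007003


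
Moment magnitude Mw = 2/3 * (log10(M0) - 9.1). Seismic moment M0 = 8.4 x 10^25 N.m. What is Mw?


log10(M0) = log10(8.4 x 10^25) = 25.9243
Mw = 2/3 * (25.9243 - 9.1)
= 2/3 * 16.8243
= 11.22

11.22


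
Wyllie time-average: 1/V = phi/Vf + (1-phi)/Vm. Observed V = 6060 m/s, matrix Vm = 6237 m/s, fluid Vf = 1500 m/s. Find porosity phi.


1/V - 1/Vm = 1/6060 - 1/6237 = 4.68e-06
1/Vf - 1/Vm = 1/1500 - 1/6237 = 0.00050633
phi = 4.68e-06 / 0.00050633 = 0.0092

0.0092


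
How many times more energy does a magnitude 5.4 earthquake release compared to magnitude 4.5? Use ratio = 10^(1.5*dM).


M2 - M1 = 5.4 - 4.5 = 0.9
1.5 * 0.9 = 1.35
ratio = 10^1.35 = 22.39

22.39


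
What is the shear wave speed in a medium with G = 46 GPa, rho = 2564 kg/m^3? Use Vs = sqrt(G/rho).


Convert G to Pa: G = 46e9 Pa
Compute G/rho = 46e9 / 2564 = 17940717.6287
Vs = sqrt(17940717.6287) = 4235.65 m/s

4235.65


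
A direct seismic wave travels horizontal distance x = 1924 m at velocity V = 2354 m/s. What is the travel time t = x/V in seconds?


t = x / V
= 1924 / 2354
= 0.8173 s

0.8173


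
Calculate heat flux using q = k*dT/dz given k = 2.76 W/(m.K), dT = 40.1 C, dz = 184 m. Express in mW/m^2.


q = k * dT / dz * 1000
= 2.76 * 40.1 / 184 * 1000
= 0.6015 * 1000
= 601.5 mW/m^2

601.5


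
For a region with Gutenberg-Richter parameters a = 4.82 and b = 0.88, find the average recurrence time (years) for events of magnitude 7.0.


log10(N) = 4.82 - 0.88*7.0 = -1.34
N = 10^-1.34 = 0.045709
T = 1/N = 1/0.045709 = 21.8776 years

21.8776


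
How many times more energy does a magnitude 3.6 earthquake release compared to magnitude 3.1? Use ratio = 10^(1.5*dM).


M2 - M1 = 3.6 - 3.1 = 0.5
1.5 * 0.5 = 0.75
ratio = 10^0.75 = 5.62

5.62


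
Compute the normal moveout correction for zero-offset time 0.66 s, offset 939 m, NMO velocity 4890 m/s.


x/Vnmo = 939/4890 = 0.192025
(x/Vnmo)^2 = 0.036873
t0^2 = 0.4356
sqrt(0.4356 + 0.036873) = 0.687367
dt = 0.687367 - 0.66 = 0.027367

0.027367


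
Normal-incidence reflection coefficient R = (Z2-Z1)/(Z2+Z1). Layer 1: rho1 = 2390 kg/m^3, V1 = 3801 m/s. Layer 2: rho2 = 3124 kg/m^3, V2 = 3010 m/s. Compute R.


Z1 = 2390 * 3801 = 9084390
Z2 = 3124 * 3010 = 9403240
R = (9403240 - 9084390) / (9403240 + 9084390) = 318850 / 18487630 = 0.0172

0.0172


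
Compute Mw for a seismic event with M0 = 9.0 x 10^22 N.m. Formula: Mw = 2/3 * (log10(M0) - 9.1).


log10(M0) = log10(9.0 x 10^22) = 22.9542
Mw = 2/3 * (22.9542 - 9.1)
= 2/3 * 13.8542
= 9.24

9.24


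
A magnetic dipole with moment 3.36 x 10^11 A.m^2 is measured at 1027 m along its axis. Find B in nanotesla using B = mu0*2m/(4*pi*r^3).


m = 3.36 x 10^11 = 336000000000 A.m^2
2m = 672000000000 A.m^2
r^3 = 1027^3 = 1083206683
B = (4pi*10^-7) * 672000000000 / (4*pi * 1083206683) * 1e9
= 844460.105285 / 13611976630.53 * 1e9
= 62038.022 nT

62038.022


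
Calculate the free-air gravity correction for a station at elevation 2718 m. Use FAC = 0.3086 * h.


FAC = 0.3086 * h
= 0.3086 * 2718
= 838.7748 mGal

838.7748


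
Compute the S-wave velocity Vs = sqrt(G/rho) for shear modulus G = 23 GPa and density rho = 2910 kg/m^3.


Convert G to Pa: G = 23e9 Pa
Compute G/rho = 23e9 / 2910 = 7903780.0687
Vs = sqrt(7903780.0687) = 2811.37 m/s

2811.37


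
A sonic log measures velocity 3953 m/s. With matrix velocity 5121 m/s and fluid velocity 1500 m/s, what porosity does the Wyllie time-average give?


1/V - 1/Vm = 1/3953 - 1/5121 = 5.77e-05
1/Vf - 1/Vm = 1/1500 - 1/5121 = 0.00047139
phi = 5.77e-05 / 0.00047139 = 0.1224

0.1224


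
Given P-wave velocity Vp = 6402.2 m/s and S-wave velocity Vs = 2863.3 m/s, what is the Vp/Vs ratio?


Vp/Vs = 6402.2 / 2863.3
= 2.236

2.236


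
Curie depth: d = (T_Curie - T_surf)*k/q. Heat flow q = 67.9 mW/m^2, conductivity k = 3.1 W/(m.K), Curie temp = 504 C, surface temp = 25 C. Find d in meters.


T_Curie - T_surf = 504 - 25 = 479 C
Convert q to W/m^2: 67.9 mW/m^2 = 0.0679 W/m^2
d = 479 * 3.1 / 0.0679 = 21868.92 m

21868.92


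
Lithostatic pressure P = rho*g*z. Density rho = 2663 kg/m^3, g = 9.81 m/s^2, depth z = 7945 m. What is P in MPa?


P = rho * g * z / 1e6
= 2663 * 9.81 * 7945 / 1e6
= 207555418.35 / 1e6
= 207.5554 MPa

207.5554


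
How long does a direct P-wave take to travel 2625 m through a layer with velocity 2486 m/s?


t = x / V
= 2625 / 2486
= 1.0559 s

1.0559


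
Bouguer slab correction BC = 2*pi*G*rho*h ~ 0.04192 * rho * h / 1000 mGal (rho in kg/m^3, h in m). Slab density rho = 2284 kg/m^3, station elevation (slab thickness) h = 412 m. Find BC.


BC = 0.04192 * rho * h / 1000
= 0.04192 * 2284 * 412 / 1000
= 39.4471 mGal

39.4471


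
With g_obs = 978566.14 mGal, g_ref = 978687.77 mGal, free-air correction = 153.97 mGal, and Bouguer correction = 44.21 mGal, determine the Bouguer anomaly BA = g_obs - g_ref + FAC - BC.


BA = g_obs - g_ref + FAC - BC
= 978566.14 - 978687.77 + 153.97 - 44.21
= -11.87 mGal

-11.87


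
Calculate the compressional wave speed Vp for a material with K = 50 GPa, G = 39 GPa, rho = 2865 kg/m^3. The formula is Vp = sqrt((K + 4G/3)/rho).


First compute the effective modulus:
K + 4G/3 = 50e9 + 4*39e9/3 = 102000000000.0 Pa
Then divide by density:
102000000000.0 / 2865 = 35602094.2408 Pa/(kg/m^3)
Take the square root:
Vp = sqrt(35602094.2408) = 5966.75 m/s

5966.75


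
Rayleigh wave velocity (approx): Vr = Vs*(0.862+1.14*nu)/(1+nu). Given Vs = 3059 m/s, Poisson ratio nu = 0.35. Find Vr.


Numerator factor = 0.862 + 1.14*0.35 = 1.261
Denominator = 1 + 0.35 = 1.35
Vr = 3059 * 1.261 / 1.35 = 2857.33 m/s

2857.33


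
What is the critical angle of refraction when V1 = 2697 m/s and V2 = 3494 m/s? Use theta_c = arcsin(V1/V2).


V1/V2 = 2697/3494 = 0.771895
theta_c = arcsin(0.771895) = 50.5243 degrees

50.5243


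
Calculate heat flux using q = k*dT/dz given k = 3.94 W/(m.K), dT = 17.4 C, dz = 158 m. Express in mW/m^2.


q = k * dT / dz * 1000
= 3.94 * 17.4 / 158 * 1000
= 0.433899 * 1000
= 433.8987 mW/m^2

433.8987


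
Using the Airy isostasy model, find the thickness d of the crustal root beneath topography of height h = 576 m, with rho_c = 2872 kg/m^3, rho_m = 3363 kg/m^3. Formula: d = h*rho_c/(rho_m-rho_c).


rho_m - rho_c = 3363 - 2872 = 491
d = 576 * 2872 / 491
= 1654272 / 491
= 3369.19 m

3369.19


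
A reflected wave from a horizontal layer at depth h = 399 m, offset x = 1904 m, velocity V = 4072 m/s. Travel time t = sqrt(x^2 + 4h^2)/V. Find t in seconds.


x^2 + 4h^2 = 1904^2 + 4*399^2 = 3625216 + 636804 = 4262020
sqrt(4262020) = 2064.466
t = 2064.466 / 4072 = 0.507 s

0.507


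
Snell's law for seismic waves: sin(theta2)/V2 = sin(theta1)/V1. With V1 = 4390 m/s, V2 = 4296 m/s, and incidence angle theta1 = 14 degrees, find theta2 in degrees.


sin(theta1) = sin(14 deg) = 0.241922
sin(theta2) = V2/V1 * sin(theta1) = 4296/4390 * 0.241922 = 0.236742
theta2 = arcsin(0.236742) = 13.6943 degrees

13.6943


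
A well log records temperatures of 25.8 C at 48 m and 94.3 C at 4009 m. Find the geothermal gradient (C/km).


dT = 94.3 - 25.8 = 68.5 C
dz = 4009 - 48 = 3961 m
gradient = dT/dz * 1000 = 68.5/3961 * 1000 = 17.2936 C/km

17.2936


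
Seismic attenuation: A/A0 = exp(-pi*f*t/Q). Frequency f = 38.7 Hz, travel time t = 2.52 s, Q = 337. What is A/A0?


pi*f*t/Q = pi*38.7*2.52/337 = 0.909141
A/A0 = exp(-0.909141) = 0.40287

0.40287


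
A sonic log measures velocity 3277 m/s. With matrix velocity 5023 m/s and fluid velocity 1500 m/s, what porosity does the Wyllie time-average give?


1/V - 1/Vm = 1/3277 - 1/5023 = 0.00010607
1/Vf - 1/Vm = 1/1500 - 1/5023 = 0.00046758
phi = 0.00010607 / 0.00046758 = 0.2269

0.2269


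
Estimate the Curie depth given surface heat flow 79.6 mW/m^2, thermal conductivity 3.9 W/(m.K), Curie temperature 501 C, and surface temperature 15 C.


T_Curie - T_surf = 501 - 15 = 486 C
Convert q to W/m^2: 79.6 mW/m^2 = 0.0796 W/m^2
d = 486 * 3.9 / 0.0796 = 23811.56 m

23811.56


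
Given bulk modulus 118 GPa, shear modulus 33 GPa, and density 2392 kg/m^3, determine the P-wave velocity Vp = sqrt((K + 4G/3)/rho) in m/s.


First compute the effective modulus:
K + 4G/3 = 118e9 + 4*33e9/3 = 162000000000.0 Pa
Then divide by density:
162000000000.0 / 2392 = 67725752.5084 Pa/(kg/m^3)
Take the square root:
Vp = sqrt(67725752.5084) = 8229.57 m/s

8229.57


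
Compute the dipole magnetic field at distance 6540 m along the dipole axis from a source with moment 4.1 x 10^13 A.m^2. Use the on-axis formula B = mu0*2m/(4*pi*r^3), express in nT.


m = 4.1 x 10^13 = 41000000000000 A.m^2
2m = 82000000000000 A.m^2
r^3 = 6540^3 = 279726264000
B = (4pi*10^-7) * 82000000000000 / (4*pi * 279726264000) * 1e9
= 103044239.037745 / 3515143903994.08 * 1e9
= 29314.3729 nT

29314.3729


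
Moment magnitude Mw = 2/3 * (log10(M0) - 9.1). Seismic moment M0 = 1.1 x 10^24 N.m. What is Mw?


log10(M0) = log10(1.1 x 10^24) = 24.0414
Mw = 2/3 * (24.0414 - 9.1)
= 2/3 * 14.9414
= 9.96

9.96


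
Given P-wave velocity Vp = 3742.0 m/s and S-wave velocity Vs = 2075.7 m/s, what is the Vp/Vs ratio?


Vp/Vs = 3742.0 / 2075.7
= 1.8028

1.8028


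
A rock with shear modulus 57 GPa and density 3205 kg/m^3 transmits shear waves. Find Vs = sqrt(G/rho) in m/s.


Convert G to Pa: G = 57e9 Pa
Compute G/rho = 57e9 / 3205 = 17784711.3885
Vs = sqrt(17784711.3885) = 4217.19 m/s

4217.19


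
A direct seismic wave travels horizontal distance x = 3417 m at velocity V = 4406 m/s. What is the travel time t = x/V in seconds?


t = x / V
= 3417 / 4406
= 0.7755 s

0.7755


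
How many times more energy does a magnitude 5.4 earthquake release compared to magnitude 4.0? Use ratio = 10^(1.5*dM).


M2 - M1 = 5.4 - 4.0 = 1.4
1.5 * 1.4 = 2.1
ratio = 10^2.1 = 125.89

125.89


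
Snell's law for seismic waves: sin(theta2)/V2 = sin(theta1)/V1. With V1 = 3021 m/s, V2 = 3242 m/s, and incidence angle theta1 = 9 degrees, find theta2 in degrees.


sin(theta1) = sin(9 deg) = 0.156434
sin(theta2) = V2/V1 * sin(theta1) = 3242/3021 * 0.156434 = 0.167878
theta2 = arcsin(0.167878) = 9.6645 degrees

9.6645


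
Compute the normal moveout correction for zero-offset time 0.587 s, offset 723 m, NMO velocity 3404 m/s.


x/Vnmo = 723/3404 = 0.212397
(x/Vnmo)^2 = 0.045113
t0^2 = 0.344569
sqrt(0.344569 + 0.045113) = 0.624245
dt = 0.624245 - 0.587 = 0.037245

0.037245


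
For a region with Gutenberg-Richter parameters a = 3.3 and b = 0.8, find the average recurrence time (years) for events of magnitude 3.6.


log10(N) = 3.3 - 0.8*3.6 = 0.42
N = 10^0.42 = 2.630268
T = 1/N = 1/2.630268 = 0.3802 years

0.3802


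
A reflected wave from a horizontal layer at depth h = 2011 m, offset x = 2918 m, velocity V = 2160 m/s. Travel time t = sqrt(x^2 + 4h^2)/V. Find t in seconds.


x^2 + 4h^2 = 2918^2 + 4*2011^2 = 8514724 + 16176484 = 24691208
sqrt(24691208) = 4969.0249
t = 4969.0249 / 2160 = 2.3005 s

2.3005


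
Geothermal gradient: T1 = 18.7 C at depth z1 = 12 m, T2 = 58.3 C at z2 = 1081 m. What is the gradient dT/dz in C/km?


dT = 58.3 - 18.7 = 39.6 C
dz = 1081 - 12 = 1069 m
gradient = dT/dz * 1000 = 39.6/1069 * 1000 = 37.044 C/km

37.044


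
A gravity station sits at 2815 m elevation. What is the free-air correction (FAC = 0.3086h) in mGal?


FAC = 0.3086 * h
= 0.3086 * 2815
= 868.709 mGal

868.709


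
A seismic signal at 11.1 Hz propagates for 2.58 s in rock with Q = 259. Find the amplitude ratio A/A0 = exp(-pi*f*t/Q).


pi*f*t/Q = pi*11.1*2.58/259 = 0.34737
A/A0 = exp(-0.34737) = 0.706544

0.706544


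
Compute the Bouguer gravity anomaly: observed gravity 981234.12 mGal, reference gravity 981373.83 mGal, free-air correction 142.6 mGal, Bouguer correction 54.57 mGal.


BA = g_obs - g_ref + FAC - BC
= 981234.12 - 981373.83 + 142.6 - 54.57
= -51.68 mGal

-51.68


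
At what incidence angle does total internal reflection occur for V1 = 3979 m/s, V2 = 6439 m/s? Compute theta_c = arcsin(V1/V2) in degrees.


V1/V2 = 3979/6439 = 0.617953
theta_c = arcsin(0.617953) = 38.1668 degrees

38.1668


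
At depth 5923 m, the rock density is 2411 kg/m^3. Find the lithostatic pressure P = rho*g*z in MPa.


P = rho * g * z / 1e6
= 2411 * 9.81 * 5923 / 1e6
= 140090262.93 / 1e6
= 140.0903 MPa

140.0903


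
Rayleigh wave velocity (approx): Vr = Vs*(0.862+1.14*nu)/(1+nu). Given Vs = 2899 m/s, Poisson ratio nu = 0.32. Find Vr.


Numerator factor = 0.862 + 1.14*0.32 = 1.2268
Denominator = 1 + 0.32 = 1.32
Vr = 2899 * 1.2268 / 1.32 = 2694.31 m/s

2694.31


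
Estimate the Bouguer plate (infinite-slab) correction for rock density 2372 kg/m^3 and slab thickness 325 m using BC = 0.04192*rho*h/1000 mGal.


BC = 0.04192 * rho * h / 1000
= 0.04192 * 2372 * 325 / 1000
= 32.3161 mGal

32.3161


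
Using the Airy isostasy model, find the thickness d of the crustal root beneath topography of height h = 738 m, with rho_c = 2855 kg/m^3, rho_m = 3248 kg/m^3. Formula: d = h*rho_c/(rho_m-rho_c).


rho_m - rho_c = 3248 - 2855 = 393
d = 738 * 2855 / 393
= 2106990 / 393
= 5361.3 m

5361.3


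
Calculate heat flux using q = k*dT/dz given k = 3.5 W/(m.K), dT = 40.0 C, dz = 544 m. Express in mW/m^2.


q = k * dT / dz * 1000
= 3.5 * 40.0 / 544 * 1000
= 0.257353 * 1000
= 257.3529 mW/m^2

257.3529


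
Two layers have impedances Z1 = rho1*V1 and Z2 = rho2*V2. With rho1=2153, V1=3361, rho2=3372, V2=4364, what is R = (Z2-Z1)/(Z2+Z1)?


Z1 = 2153 * 3361 = 7236233
Z2 = 3372 * 4364 = 14715408
R = (14715408 - 7236233) / (14715408 + 7236233) = 7479175 / 21951641 = 0.3407

0.3407


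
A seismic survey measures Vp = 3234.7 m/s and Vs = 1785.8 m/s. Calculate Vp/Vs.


Vp/Vs = 3234.7 / 1785.8
= 1.8113

1.8113


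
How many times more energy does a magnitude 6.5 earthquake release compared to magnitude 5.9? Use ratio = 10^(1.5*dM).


M2 - M1 = 6.5 - 5.9 = 0.6
1.5 * 0.6 = 0.9
ratio = 10^0.9 = 7.94

7.94


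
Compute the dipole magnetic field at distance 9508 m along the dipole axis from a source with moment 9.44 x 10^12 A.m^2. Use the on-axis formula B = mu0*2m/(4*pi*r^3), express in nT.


m = 9.44 x 10^12 = 9440000000000 A.m^2
2m = 18880000000000 A.m^2
r^3 = 9508^3 = 859542824512
B = (4pi*10^-7) * 18880000000000 / (4*pi * 859542824512) * 1e9
= 23725307.71991 / 10801333691730.88 * 1e9
= 2196.5165 nT

2196.5165


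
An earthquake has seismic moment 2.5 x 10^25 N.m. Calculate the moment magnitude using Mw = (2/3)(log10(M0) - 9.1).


log10(M0) = log10(2.5 x 10^25) = 25.3979
Mw = 2/3 * (25.3979 - 9.1)
= 2/3 * 16.2979
= 10.87

10.87


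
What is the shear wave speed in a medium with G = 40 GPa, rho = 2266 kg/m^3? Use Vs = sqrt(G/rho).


Convert G to Pa: G = 40e9 Pa
Compute G/rho = 40e9 / 2266 = 17652250.662
Vs = sqrt(17652250.662) = 4201.46 m/s

4201.46


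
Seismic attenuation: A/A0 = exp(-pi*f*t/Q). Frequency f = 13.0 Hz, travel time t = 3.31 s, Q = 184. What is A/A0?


pi*f*t/Q = pi*13.0*3.31/184 = 0.734689
A/A0 = exp(-0.734689) = 0.479655

0.479655


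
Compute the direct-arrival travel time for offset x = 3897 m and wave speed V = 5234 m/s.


t = x / V
= 3897 / 5234
= 0.7446 s

0.7446


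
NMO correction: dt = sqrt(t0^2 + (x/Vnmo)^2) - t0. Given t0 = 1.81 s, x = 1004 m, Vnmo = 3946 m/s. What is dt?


x/Vnmo = 1004/3946 = 0.254435
(x/Vnmo)^2 = 0.064737
t0^2 = 3.2761
sqrt(3.2761 + 0.064737) = 1.827796
dt = 1.827796 - 1.81 = 0.017796

0.017796


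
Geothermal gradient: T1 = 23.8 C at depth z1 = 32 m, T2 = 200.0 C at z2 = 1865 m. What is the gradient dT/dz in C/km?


dT = 200.0 - 23.8 = 176.2 C
dz = 1865 - 32 = 1833 m
gradient = dT/dz * 1000 = 176.2/1833 * 1000 = 96.1266 C/km

96.1266


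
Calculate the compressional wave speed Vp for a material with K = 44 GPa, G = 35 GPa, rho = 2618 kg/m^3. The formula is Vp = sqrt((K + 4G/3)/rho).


First compute the effective modulus:
K + 4G/3 = 44e9 + 4*35e9/3 = 90666666666.67 Pa
Then divide by density:
90666666666.67 / 2618 = 34632034.632 Pa/(kg/m^3)
Take the square root:
Vp = sqrt(34632034.632) = 5884.9 m/s

5884.9


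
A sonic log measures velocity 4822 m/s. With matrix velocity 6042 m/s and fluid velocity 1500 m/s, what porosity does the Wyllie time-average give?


1/V - 1/Vm = 1/4822 - 1/6042 = 4.187e-05
1/Vf - 1/Vm = 1/1500 - 1/6042 = 0.00050116
phi = 4.187e-05 / 0.00050116 = 0.0836

0.0836


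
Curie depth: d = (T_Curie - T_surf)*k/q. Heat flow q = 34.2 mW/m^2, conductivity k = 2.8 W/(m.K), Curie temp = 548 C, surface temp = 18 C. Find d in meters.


T_Curie - T_surf = 548 - 18 = 530 C
Convert q to W/m^2: 34.2 mW/m^2 = 0.0342 W/m^2
d = 530 * 2.8 / 0.0342 = 43391.81 m

43391.81


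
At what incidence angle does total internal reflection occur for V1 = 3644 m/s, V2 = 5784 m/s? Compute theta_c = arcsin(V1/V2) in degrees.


V1/V2 = 3644/5784 = 0.630014
theta_c = arcsin(0.630014) = 39.0511 degrees

39.0511


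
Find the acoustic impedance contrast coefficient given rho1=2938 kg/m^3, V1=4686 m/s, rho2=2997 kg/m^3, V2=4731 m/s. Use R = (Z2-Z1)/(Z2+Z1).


Z1 = 2938 * 4686 = 13767468
Z2 = 2997 * 4731 = 14178807
R = (14178807 - 13767468) / (14178807 + 13767468) = 411339 / 27946275 = 0.0147

0.0147


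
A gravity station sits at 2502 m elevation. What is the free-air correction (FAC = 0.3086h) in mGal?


FAC = 0.3086 * h
= 0.3086 * 2502
= 772.1172 mGal

772.1172


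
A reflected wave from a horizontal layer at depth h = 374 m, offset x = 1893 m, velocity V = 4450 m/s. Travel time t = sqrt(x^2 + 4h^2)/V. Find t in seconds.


x^2 + 4h^2 = 1893^2 + 4*374^2 = 3583449 + 559504 = 4142953
sqrt(4142953) = 2035.4245
t = 2035.4245 / 4450 = 0.4574 s

0.4574


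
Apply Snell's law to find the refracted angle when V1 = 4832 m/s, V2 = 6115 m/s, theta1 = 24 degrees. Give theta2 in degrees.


sin(theta1) = sin(24 deg) = 0.406737
sin(theta2) = V2/V1 * sin(theta1) = 6115/4832 * 0.406737 = 0.514734
theta2 = arcsin(0.514734) = 30.9797 degrees

30.9797


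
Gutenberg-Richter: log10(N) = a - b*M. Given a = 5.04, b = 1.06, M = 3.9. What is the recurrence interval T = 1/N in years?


log10(N) = 5.04 - 1.06*3.9 = 0.906
N = 10^0.906 = 8.053784
T = 1/N = 1/8.053784 = 0.1242 years

0.1242


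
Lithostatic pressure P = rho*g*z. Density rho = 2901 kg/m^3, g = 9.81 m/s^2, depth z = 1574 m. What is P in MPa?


P = rho * g * z / 1e6
= 2901 * 9.81 * 1574 / 1e6
= 44794166.94 / 1e6
= 44.7942 MPa

44.7942


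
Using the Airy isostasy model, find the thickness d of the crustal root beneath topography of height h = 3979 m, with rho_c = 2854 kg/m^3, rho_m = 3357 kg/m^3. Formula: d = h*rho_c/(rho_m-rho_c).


rho_m - rho_c = 3357 - 2854 = 503
d = 3979 * 2854 / 503
= 11356066 / 503
= 22576.67 m

22576.67


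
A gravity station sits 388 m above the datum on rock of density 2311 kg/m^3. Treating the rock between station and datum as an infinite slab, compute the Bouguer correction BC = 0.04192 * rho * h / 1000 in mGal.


BC = 0.04192 * rho * h / 1000
= 0.04192 * 2311 * 388 / 1000
= 37.5883 mGal

37.5883


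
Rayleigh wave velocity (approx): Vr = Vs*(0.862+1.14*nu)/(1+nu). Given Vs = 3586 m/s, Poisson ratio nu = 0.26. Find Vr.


Numerator factor = 0.862 + 1.14*0.26 = 1.1584
Denominator = 1 + 0.26 = 1.26
Vr = 3586 * 1.1584 / 1.26 = 3296.84 m/s

3296.84


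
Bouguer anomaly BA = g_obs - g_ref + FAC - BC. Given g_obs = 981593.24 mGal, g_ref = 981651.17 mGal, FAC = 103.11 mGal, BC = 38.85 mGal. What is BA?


BA = g_obs - g_ref + FAC - BC
= 981593.24 - 981651.17 + 103.11 - 38.85
= 6.33 mGal

6.33


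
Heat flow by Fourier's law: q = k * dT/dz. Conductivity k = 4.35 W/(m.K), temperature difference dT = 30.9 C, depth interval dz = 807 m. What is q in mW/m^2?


q = k * dT / dz * 1000
= 4.35 * 30.9 / 807 * 1000
= 0.166561 * 1000
= 166.5613 mW/m^2

166.5613


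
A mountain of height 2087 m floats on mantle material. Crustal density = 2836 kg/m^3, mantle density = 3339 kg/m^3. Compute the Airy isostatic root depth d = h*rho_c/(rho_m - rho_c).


rho_m - rho_c = 3339 - 2836 = 503
d = 2087 * 2836 / 503
= 5918732 / 503
= 11766.86 m

11766.86


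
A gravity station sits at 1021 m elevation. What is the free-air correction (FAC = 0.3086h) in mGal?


FAC = 0.3086 * h
= 0.3086 * 1021
= 315.0806 mGal

315.0806


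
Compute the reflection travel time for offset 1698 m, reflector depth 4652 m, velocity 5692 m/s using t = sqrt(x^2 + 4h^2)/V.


x^2 + 4h^2 = 1698^2 + 4*4652^2 = 2883204 + 86564416 = 89447620
sqrt(89447620) = 9457.6752
t = 9457.6752 / 5692 = 1.6616 s

1.6616


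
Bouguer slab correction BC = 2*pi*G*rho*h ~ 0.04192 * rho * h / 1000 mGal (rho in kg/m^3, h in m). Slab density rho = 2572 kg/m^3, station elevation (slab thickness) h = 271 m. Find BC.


BC = 0.04192 * rho * h / 1000
= 0.04192 * 2572 * 271 / 1000
= 29.2187 mGal

29.2187


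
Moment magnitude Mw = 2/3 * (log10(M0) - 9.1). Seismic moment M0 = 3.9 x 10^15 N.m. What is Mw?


log10(M0) = log10(3.9 x 10^15) = 15.5911
Mw = 2/3 * (15.5911 - 9.1)
= 2/3 * 6.4911
= 4.33

4.33


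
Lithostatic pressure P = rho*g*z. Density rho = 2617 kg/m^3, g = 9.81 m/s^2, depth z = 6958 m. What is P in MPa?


P = rho * g * z / 1e6
= 2617 * 9.81 * 6958 / 1e6
= 178631133.66 / 1e6
= 178.6311 MPa

178.6311


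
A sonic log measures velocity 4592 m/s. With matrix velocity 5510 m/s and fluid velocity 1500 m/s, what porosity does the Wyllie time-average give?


1/V - 1/Vm = 1/4592 - 1/5510 = 3.628e-05
1/Vf - 1/Vm = 1/1500 - 1/5510 = 0.00048518
phi = 3.628e-05 / 0.00048518 = 0.0748

0.0748


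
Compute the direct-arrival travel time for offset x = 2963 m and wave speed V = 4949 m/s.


t = x / V
= 2963 / 4949
= 0.5987 s

0.5987


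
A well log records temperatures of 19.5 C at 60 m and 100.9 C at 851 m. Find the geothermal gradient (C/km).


dT = 100.9 - 19.5 = 81.4 C
dz = 851 - 60 = 791 m
gradient = dT/dz * 1000 = 81.4/791 * 1000 = 102.9077 C/km

102.9077


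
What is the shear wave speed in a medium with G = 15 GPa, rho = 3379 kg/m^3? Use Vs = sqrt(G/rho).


Convert G to Pa: G = 15e9 Pa
Compute G/rho = 15e9 / 3379 = 4439183.1903
Vs = sqrt(4439183.1903) = 2106.94 m/s

2106.94


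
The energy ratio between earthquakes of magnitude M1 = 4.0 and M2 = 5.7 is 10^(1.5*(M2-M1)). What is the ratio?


M2 - M1 = 5.7 - 4.0 = 1.7
1.5 * 1.7 = 2.55
ratio = 10^2.55 = 354.81

354.81


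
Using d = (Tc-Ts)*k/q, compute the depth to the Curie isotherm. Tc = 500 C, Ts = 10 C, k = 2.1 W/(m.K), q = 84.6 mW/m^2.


T_Curie - T_surf = 500 - 10 = 490 C
Convert q to W/m^2: 84.6 mW/m^2 = 0.0846 W/m^2
d = 490 * 2.1 / 0.0846 = 12163.12 m

12163.12


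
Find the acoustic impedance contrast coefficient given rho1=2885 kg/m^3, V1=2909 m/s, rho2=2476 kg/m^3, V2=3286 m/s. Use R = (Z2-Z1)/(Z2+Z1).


Z1 = 2885 * 2909 = 8392465
Z2 = 2476 * 3286 = 8136136
R = (8136136 - 8392465) / (8136136 + 8392465) = -256329 / 16528601 = -0.0155

-0.0155


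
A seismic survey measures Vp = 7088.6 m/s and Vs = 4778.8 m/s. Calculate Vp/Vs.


Vp/Vs = 7088.6 / 4778.8
= 1.4833

1.4833


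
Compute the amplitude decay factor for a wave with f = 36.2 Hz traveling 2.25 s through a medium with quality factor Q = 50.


pi*f*t/Q = pi*36.2*2.25/50 = 5.117654
A/A0 = exp(-5.117654) = 0.00599

0.00599


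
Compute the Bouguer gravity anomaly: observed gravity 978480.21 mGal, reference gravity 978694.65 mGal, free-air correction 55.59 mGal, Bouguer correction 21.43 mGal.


BA = g_obs - g_ref + FAC - BC
= 978480.21 - 978694.65 + 55.59 - 21.43
= -180.28 mGal

-180.28


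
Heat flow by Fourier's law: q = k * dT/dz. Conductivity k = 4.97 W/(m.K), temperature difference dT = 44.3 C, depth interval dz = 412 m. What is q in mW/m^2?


q = k * dT / dz * 1000
= 4.97 * 44.3 / 412 * 1000
= 0.534396 * 1000
= 534.3956 mW/m^2

534.3956


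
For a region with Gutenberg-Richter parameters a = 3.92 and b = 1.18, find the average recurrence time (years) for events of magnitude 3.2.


log10(N) = 3.92 - 1.18*3.2 = 0.144
N = 10^0.144 = 1.393157
T = 1/N = 1/1.393157 = 0.7178 years

0.7178


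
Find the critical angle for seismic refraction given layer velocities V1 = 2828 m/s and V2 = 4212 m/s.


V1/V2 = 2828/4212 = 0.671415
theta_c = arcsin(0.671415) = 42.1764 degrees

42.1764


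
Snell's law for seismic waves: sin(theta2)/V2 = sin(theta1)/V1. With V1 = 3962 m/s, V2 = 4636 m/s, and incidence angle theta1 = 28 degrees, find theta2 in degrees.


sin(theta1) = sin(28 deg) = 0.469472
sin(theta2) = V2/V1 * sin(theta1) = 4636/3962 * 0.469472 = 0.549336
theta2 = arcsin(0.549336) = 33.3215 degrees

33.3215


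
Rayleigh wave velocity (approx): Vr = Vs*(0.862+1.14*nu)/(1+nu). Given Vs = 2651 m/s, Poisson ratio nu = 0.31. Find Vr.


Numerator factor = 0.862 + 1.14*0.31 = 1.2154
Denominator = 1 + 0.31 = 1.31
Vr = 2651 * 1.2154 / 1.31 = 2459.56 m/s

2459.56


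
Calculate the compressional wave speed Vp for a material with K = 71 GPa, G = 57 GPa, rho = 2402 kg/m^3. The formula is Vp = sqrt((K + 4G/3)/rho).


First compute the effective modulus:
K + 4G/3 = 71e9 + 4*57e9/3 = 147000000000.0 Pa
Then divide by density:
147000000000.0 / 2402 = 61199000.8326 Pa/(kg/m^3)
Take the square root:
Vp = sqrt(61199000.8326) = 7822.98 m/s

7822.98


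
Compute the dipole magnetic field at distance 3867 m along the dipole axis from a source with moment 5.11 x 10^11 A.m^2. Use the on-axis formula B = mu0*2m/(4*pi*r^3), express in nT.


m = 5.11 x 10^11 = 511000000000 A.m^2
2m = 1022000000000 A.m^2
r^3 = 3867^3 = 57825915363
B = (4pi*10^-7) * 1022000000000 / (4*pi * 57825915363) * 1e9
= 1284283.076788 / 726661883566.02 * 1e9
= 1767.3737 nT

1767.3737


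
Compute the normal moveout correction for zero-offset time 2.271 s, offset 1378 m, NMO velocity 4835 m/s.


x/Vnmo = 1378/4835 = 0.285005
(x/Vnmo)^2 = 0.081228
t0^2 = 5.157441
sqrt(5.157441 + 0.081228) = 2.288814
dt = 2.288814 - 2.271 = 0.017814

0.017814


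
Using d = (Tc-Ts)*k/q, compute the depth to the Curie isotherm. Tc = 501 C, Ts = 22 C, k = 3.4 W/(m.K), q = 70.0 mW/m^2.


T_Curie - T_surf = 501 - 22 = 479 C
Convert q to W/m^2: 70.0 mW/m^2 = 0.07 W/m^2
d = 479 * 3.4 / 0.07 = 23265.71 m

23265.71


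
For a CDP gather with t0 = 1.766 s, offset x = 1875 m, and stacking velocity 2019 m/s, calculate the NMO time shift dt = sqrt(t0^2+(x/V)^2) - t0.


x/Vnmo = 1875/2019 = 0.928678
(x/Vnmo)^2 = 0.862442
t0^2 = 3.118756
sqrt(3.118756 + 0.862442) = 1.995294
dt = 1.995294 - 1.766 = 0.229294

0.229294


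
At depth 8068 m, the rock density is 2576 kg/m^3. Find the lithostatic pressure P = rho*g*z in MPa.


P = rho * g * z / 1e6
= 2576 * 9.81 * 8068 / 1e6
= 203882878.08 / 1e6
= 203.8829 MPa

203.8829


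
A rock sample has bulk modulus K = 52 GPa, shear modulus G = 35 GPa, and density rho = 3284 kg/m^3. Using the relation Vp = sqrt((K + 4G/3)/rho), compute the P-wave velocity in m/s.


First compute the effective modulus:
K + 4G/3 = 52e9 + 4*35e9/3 = 98666666666.67 Pa
Then divide by density:
98666666666.67 / 3284 = 30044660.9825 Pa/(kg/m^3)
Take the square root:
Vp = sqrt(30044660.9825) = 5481.3 m/s

5481.3


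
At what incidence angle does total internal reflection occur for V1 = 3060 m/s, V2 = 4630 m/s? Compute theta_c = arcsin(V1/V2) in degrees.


V1/V2 = 3060/4630 = 0.660907
theta_c = arcsin(0.660907) = 41.3691 degrees

41.3691


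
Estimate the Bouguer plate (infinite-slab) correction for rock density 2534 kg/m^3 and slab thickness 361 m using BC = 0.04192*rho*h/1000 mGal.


BC = 0.04192 * rho * h / 1000
= 0.04192 * 2534 * 361 / 1000
= 38.3473 mGal

38.3473


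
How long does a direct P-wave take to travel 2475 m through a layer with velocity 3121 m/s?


t = x / V
= 2475 / 3121
= 0.793 s

0.793


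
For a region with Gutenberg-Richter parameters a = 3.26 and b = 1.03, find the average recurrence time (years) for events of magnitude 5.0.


log10(N) = 3.26 - 1.03*5.0 = -1.89
N = 10^-1.89 = 0.012882
T = 1/N = 1/0.012882 = 77.6247 years

77.6247


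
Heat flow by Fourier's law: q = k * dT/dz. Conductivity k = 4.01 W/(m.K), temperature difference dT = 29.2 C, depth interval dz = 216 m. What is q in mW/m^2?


q = k * dT / dz * 1000
= 4.01 * 29.2 / 216 * 1000
= 0.542093 * 1000
= 542.0926 mW/m^2

542.0926
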